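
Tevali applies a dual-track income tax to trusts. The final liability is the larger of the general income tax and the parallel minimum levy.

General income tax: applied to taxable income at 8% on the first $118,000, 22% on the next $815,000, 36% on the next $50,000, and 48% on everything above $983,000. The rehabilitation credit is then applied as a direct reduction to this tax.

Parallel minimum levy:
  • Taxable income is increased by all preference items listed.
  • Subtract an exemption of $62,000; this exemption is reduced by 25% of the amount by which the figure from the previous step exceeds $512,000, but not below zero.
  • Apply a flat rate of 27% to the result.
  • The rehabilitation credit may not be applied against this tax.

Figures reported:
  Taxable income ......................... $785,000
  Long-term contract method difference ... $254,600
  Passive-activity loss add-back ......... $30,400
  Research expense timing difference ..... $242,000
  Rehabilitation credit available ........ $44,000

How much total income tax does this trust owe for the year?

$354,240

General income tax:
  $118,000 × 8% = $9,440
  $667,000 × 22% = $146,740
  → $156,180
  Less rehabilitation credit $44,000 → $112,180

Parallel minimum levy:
  Adjusted income: $785,000 + $254,600 + $30,400 + $242,000 = $1,312,000
  Exemption: 25% × ($1,312,000 − $512,000) = $200,000 ≥ $62,000, so the exemption is fully phased out
  Base: $1,312,000 − $0 = $1,312,000
  $1,312,000 × 27% = $354,240

$354,240 > $112,180, so the parallel minimum levy is the binding amount.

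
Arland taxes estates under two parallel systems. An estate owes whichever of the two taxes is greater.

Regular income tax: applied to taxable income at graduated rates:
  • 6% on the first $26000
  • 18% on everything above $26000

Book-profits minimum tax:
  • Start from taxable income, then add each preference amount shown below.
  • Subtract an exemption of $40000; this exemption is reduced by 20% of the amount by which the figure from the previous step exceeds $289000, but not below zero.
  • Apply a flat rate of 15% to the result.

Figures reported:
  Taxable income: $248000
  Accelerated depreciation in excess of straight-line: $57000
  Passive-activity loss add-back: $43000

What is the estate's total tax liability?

$47970

Regular income tax:
  $26000 × 6% = $1560
  $222000 × 18% = $39960
  → $41520

Book-profits minimum tax:
  Adjusted income: $248000 + $57000 + $43000 = $348000
  Exemption: $40000 − 20% × ($348000 − $289000) = $40000 − $11800 = $28200
  Base: $348000 − $28200 = $319800
  $319800 × 15% = $47970

$47970 > $41520, so the book-profits minimum tax is the binding amount.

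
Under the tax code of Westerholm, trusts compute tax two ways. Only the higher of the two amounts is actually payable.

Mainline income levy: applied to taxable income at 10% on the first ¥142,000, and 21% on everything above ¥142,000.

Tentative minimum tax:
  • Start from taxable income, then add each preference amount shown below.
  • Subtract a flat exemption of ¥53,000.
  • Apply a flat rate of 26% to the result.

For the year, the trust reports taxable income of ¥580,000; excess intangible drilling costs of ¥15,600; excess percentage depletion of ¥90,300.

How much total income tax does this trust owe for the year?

Mainline income levy:
  ¥142,000 × 10% = ¥14,200
  ¥438,000 × 21% = ¥91,980
  → ¥106,180

Tentative minimum tax:
  Adjusted income: ¥580,000 + ¥15,600 + ¥90,300 = ¥685,900
  Less exemption ¥53,000 → base ¥632,900
  ¥632,900 × 26% = ¥164,554

¥164,554 > ¥106,180, so the tentative minimum tax is the binding amount.

¥164,554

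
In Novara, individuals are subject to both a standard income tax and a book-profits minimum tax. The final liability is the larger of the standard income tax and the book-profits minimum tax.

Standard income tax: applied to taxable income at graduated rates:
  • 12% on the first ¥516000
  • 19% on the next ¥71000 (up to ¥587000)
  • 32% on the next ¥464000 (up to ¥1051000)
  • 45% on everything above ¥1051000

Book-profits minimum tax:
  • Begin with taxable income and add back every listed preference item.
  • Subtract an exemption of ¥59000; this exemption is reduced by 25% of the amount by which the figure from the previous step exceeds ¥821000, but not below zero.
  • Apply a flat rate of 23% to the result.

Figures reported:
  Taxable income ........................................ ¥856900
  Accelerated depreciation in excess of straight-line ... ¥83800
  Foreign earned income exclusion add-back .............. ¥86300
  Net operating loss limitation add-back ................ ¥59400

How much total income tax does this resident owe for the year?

Book-profits minimum tax:
  Adjusted income: ¥856900 + ¥83800 + ¥86300 + ¥59400 = ¥1086400
  Exemption: 25% × (¥1086400 − ¥821000) = ¥66350 ≥ ¥59000, so the exemption is fully phased out
  Base: ¥1086400 − ¥0 = ¥1086400
  ¥1086400 × 23% = ¥249872

Standard income tax:
  ¥516000 × 12% = ¥61920
  ¥71000 × 19% = ¥13490
  ¥269900 × 32% = ¥86368
  → ¥161778

¥249872 > ¥161778, so the book-profits minimum tax is the binding amount.

¥249872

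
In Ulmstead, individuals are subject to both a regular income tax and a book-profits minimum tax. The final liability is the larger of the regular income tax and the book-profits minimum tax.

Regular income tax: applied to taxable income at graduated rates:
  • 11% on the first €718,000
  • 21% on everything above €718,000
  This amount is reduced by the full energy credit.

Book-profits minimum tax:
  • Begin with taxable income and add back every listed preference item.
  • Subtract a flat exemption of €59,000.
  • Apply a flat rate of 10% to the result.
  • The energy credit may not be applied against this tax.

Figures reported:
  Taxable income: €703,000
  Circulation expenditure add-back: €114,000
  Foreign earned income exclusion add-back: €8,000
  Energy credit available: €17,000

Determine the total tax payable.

Book-profits minimum tax:
  Adjusted income: €703,000 + €114,000 + €8,000 = €825,000
  Less exemption €59,000 → base €766,000
  €766,000 × 10% = €76,600

Regular income tax:
  €703,000 × 11% = €77,330
  Less energy credit €17,000 → €60,330

€76,600 > €60,330, so the book-profits minimum tax is the binding amount.

€76,600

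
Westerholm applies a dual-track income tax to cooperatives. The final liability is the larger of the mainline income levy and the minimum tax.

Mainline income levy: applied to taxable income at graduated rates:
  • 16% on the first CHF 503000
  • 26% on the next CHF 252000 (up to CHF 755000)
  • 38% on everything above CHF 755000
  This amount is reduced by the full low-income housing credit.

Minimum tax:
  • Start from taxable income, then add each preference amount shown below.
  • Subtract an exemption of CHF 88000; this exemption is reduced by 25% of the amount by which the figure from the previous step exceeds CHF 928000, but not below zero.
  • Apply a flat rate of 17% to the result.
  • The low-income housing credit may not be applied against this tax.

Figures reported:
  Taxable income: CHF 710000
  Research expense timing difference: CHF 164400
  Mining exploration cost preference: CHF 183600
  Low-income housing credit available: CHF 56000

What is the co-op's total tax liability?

Mainline income levy:
  CHF 503000 × 16% = CHF 80480
  CHF 207000 × 26% = CHF 53820
  → CHF 134300
  Less low-income housing credit CHF 56000 → CHF 78300

Minimum tax:
  Adjusted income: CHF 710000 + CHF 164400 + CHF 183600 = CHF 1058000
  Exemption: CHF 88000 − 25% × (CHF 1058000 − CHF 928000) = CHF 88000 − CHF 32500 = CHF 55500
  Base: CHF 1058000 − CHF 55500 = CHF 1002500
  CHF 1002500 × 17% = CHF 170425

CHF 170425 > CHF 78300, so the minimum tax is the binding amount.

CHF 170425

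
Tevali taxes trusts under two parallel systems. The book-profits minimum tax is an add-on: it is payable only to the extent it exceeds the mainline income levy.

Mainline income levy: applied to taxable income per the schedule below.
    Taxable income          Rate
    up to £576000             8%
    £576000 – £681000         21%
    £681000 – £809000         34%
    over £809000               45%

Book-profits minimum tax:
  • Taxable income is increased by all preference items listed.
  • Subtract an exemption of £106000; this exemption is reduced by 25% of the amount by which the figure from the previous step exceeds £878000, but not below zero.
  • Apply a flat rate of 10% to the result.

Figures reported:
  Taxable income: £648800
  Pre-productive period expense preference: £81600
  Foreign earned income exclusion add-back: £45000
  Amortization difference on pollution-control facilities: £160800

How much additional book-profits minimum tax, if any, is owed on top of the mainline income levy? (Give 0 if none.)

£23107

Book-profits minimum tax:
  Adjusted income: £648800 + £81600 + £45000 + £160800 = £936200
  Exemption: £106000 − 25% × (£936200 − £878000) = £106000 − £14550 = £91450
  Base: £936200 − £91450 = £844750
  £844750 × 10% = £84475

Mainline income levy:
  £576000 × 8% = £46080
  £72800 × 21% = £15288
  → £61368

Excess of book-profits minimum tax over mainline income levy: £84475 − £61368 = £23107.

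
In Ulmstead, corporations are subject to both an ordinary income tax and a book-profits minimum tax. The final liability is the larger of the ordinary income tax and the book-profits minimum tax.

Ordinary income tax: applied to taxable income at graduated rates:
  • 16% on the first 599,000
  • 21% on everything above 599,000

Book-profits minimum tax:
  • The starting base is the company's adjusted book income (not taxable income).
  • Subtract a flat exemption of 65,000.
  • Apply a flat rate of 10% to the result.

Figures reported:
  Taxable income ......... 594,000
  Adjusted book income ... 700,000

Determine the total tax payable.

Book-profits minimum tax:
  Base (adjusted book income): 700,000
  Less exemption 65,000 → base 635,000
  635,000 × 10% = 63,500

Ordinary income tax:
  594,000 × 16% = 95,040

95,040 > 63,500, so the ordinary income tax governs.

95,040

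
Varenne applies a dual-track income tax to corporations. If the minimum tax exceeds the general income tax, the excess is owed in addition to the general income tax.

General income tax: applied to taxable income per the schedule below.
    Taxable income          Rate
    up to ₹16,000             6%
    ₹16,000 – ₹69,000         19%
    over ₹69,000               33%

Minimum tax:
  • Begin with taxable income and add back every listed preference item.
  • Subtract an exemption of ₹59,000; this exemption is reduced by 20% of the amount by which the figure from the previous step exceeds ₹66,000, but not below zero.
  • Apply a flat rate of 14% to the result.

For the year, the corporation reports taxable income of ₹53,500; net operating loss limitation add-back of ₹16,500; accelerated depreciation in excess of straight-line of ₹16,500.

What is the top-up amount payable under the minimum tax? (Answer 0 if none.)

General income tax:
  ₹16,000 × 6% = ₹960
  ₹37,500 × 19% = ₹7,125
  → ₹8,085

Minimum tax:
  Adjusted income: ₹53,500 + ₹16,500 + ₹16,500 = ₹86,500
  Exemption: ₹59,000 − 20% × (₹86,500 − ₹66,000) = ₹59,000 − ₹4,100 = ₹54,900
  Base: ₹86,500 − ₹54,900 = ₹31,600
  ₹31,600 × 14% = ₹4,424

₹4,424 ≤ ₹8,085, so no add-on is due.

₹0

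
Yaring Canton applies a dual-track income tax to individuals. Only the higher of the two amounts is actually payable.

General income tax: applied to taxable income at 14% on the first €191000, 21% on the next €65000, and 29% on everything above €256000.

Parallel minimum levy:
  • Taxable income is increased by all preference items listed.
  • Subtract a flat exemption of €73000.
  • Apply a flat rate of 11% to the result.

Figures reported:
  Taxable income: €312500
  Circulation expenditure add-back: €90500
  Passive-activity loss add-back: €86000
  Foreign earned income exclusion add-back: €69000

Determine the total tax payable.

Parallel minimum levy:
  Adjusted income: €312500 + €90500 + €86000 + €69000 = €558000
  Less exemption €73000 → base €485000
  €485000 × 11% = €53350

General income tax:
  €191000 × 14% = €26740
  €65000 × 21% = €13650
  €56500 × 29% = €16385
  → €56775

€56775 > €53350, so the general income tax governs.

€56775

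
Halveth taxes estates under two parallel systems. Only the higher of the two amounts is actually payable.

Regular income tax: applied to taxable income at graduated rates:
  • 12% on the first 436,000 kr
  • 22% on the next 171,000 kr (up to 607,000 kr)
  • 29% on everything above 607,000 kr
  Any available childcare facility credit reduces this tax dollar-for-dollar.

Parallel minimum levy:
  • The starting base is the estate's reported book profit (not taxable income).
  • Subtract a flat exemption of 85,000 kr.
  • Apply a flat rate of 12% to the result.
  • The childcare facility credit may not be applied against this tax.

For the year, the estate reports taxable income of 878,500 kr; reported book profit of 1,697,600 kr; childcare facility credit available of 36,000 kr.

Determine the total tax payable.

Parallel minimum levy:
  Base (reported book profit): 1,697,600 kr
  Less exemption 85,000 kr → base 1,612,600 kr
  1,612,600 kr × 12% = 193,512 kr

Regular income tax:
  436,000 kr × 12% = 52,320 kr
  171,000 kr × 22% = 37,620 kr
  271,500 kr × 29% = 78,735 kr
  → 168,675 kr
  Less childcare facility credit 36,000 kr → 132,675 kr

193,512 kr > 132,675 kr, so the parallel minimum levy is the binding amount.

193,512 kr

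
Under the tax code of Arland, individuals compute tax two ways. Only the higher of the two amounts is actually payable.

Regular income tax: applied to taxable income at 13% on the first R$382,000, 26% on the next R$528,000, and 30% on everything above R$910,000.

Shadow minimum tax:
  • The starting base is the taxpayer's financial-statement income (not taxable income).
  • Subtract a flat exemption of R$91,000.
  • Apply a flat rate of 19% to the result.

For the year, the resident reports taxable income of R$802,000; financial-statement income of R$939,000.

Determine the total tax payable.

Shadow minimum tax:
  Base (financial-statement income): R$939,000
  Less exemption R$91,000 → base R$848,000
  R$848,000 × 19% = R$161,120

Regular income tax:
  R$382,000 × 13% = R$49,660
  R$420,000 × 26% = R$109,200
  → R$158,860

R$161,120 > R$158,860, so the shadow minimum tax is the binding amount.

R$161,120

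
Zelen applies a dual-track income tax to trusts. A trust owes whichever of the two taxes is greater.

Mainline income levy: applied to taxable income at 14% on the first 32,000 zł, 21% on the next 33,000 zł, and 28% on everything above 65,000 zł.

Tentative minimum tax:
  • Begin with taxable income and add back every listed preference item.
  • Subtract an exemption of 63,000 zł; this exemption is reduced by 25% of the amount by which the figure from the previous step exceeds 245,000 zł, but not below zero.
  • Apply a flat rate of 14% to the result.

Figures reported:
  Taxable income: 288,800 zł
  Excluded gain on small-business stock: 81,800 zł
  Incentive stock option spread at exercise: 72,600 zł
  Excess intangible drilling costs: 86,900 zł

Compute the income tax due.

74,214 zł

Tentative minimum tax:
  Adjusted income: 288,800 zł + 81,800 zł + 72,600 zł + 86,900 zł = 530,100 zł
  Exemption: 25% × (530,100 zł − 245,000 zł) = 71,275 zł ≥ 63,000 zł, so the exemption is fully phased out
  Base: 530,100 zł − 0 zł = 530,100 zł
  530,100 zł × 14% = 74,214 zł

Mainline income levy:
  32,000 zł × 14% = 4,480 zł
  33,000 zł × 21% = 6,930 zł
  223,800 zł × 28% = 62,664 zł
  → 74,074 zł

74,214 zł > 74,074 zł, so the tentative minimum tax is the binding amount.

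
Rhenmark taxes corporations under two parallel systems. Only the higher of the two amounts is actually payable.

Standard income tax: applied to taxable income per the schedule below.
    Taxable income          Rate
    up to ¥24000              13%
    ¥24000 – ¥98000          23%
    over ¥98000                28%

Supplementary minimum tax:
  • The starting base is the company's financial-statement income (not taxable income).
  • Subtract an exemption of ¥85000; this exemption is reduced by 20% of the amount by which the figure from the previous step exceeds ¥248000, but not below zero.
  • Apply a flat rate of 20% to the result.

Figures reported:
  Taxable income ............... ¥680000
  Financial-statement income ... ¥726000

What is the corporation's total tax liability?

¥183100

Standard income tax:
  ¥24000 × 13% = ¥3120
  ¥74000 × 23% = ¥17020
  ¥582000 × 28% = ¥162960
  → ¥183100

Supplementary minimum tax:
  Base (financial-statement income): ¥726000
  Exemption: 20% × (¥726000 − ¥248000) = ¥95600 ≥ ¥85000, so the exemption is fully phased out
  Base: ¥726000 − ¥0 = ¥726000
  ¥726000 × 20% = ¥145200

¥183100 > ¥145200, so the standard income tax governs.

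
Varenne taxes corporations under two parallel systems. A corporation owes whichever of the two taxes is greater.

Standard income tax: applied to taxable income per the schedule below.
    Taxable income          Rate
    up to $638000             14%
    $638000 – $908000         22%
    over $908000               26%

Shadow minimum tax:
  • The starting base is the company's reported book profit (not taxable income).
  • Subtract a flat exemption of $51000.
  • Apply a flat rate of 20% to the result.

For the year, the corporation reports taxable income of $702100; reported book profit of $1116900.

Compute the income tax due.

$213180

Shadow minimum tax:
  Base (reported book profit): $1116900
  Less exemption $51000 → base $1065900
  $1065900 × 20% = $213180

Standard income tax:
  $638000 × 14% = $89320
  $64100 × 22% = $14102
  → $103422

$213180 > $103422, so the shadow minimum tax is the binding amount.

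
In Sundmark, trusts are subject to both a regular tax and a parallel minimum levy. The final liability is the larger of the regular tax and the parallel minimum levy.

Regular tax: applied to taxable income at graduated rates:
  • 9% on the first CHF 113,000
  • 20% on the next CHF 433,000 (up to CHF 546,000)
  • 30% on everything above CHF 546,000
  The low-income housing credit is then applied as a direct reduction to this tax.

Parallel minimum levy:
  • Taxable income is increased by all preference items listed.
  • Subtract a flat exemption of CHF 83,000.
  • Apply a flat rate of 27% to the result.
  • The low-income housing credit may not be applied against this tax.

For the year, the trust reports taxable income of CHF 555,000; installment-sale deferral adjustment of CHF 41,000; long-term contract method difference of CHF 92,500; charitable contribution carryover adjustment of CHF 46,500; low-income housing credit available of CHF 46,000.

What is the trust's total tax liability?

Parallel minimum levy:
  Adjusted income: CHF 555,000 + CHF 41,000 + CHF 92,500 + CHF 46,500 = CHF 735,000
  Less exemption CHF 83,000 → base CHF 652,000
  CHF 652,000 × 27% = CHF 176,040

Regular tax:
  CHF 113,000 × 9% = CHF 10,170
  CHF 433,000 × 20% = CHF 86,600
  CHF 9,000 × 30% = CHF 2,700
  → CHF 99,470
  Less low-income housing credit CHF 46,000 → CHF 53,470

CHF 176,040 > CHF 53,470, so the parallel minimum levy is the binding amount.

CHF 176,040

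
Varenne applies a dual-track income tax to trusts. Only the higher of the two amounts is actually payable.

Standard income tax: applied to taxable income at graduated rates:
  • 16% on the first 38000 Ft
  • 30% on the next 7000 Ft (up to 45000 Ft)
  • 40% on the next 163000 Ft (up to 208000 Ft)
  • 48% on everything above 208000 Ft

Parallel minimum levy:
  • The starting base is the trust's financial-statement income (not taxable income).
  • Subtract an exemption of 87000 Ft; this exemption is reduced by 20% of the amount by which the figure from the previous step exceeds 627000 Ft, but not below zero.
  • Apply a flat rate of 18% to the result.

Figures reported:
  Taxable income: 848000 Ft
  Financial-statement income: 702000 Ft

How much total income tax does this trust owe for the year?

380580 Ft

Standard income tax:
  38000 Ft × 16% = 6080 Ft
  7000 Ft × 30% = 2100 Ft
  163000 Ft × 40% = 65200 Ft
  640000 Ft × 48% = 307200 Ft
  → 380580 Ft

Parallel minimum levy:
  Base (financial-statement income): 702000 Ft
  Exemption: 87000 Ft − 20% × (702000 Ft − 627000 Ft) = 87000 Ft − 15000 Ft = 72000 Ft
  Base: 702000 Ft − 72000 Ft = 630000 Ft
  630000 Ft × 18% = 113400 Ft

380580 Ft > 113400 Ft, so the standard income tax governs.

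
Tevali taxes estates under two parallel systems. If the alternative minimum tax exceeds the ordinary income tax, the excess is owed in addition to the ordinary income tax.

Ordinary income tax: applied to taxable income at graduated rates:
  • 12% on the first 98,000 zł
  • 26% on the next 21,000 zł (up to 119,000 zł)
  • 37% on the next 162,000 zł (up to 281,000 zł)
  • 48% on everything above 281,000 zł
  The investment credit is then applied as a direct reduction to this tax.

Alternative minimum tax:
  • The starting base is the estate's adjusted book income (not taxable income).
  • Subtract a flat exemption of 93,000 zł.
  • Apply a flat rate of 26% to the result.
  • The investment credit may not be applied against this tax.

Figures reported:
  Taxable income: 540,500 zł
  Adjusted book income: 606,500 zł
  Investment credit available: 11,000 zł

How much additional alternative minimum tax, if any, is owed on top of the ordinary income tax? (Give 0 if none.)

0 zł

Alternative minimum tax:
  Base (adjusted book income): 606,500 zł
  Less exemption 93,000 zł → base 513,500 zł
  513,500 zł × 26% = 133,510 zł

Ordinary income tax:
  98,000 zł × 12% = 11,760 zł
  21,000 zł × 26% = 5,460 zł
  162,000 zł × 37% = 59,940 zł
  259,500 zł × 48% = 124,560 zł
  → 201,720 zł
  Less investment credit 11,000 zł → 190,720 zł

133,510 zł ≤ 190,720 zł, so no add-on is due.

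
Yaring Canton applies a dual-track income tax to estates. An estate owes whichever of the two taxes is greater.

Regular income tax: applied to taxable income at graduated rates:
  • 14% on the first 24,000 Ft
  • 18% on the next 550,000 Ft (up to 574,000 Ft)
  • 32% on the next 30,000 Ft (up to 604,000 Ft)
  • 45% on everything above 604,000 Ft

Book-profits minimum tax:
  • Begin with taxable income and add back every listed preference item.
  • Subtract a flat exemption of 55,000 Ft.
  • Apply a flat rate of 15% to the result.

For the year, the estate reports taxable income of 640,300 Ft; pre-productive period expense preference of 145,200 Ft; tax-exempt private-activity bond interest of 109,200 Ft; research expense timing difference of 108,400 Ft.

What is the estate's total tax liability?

142,215 Ft

Regular income tax:
  24,000 Ft × 14% = 3,360 Ft
  550,000 Ft × 18% = 99,000 Ft
  30,000 Ft × 32% = 9,600 Ft
  36,300 Ft × 45% = 16,335 Ft
  → 128,295 Ft

Book-profits minimum tax:
  Adjusted income: 640,300 Ft + 145,200 Ft + 109,200 Ft + 108,400 Ft = 1,003,100 Ft
  Less exemption 55,000 Ft → base 948,100 Ft
  948,100 Ft × 15% = 142,215 Ft

142,215 Ft > 128,295 Ft, so the book-profits minimum tax is the binding amount.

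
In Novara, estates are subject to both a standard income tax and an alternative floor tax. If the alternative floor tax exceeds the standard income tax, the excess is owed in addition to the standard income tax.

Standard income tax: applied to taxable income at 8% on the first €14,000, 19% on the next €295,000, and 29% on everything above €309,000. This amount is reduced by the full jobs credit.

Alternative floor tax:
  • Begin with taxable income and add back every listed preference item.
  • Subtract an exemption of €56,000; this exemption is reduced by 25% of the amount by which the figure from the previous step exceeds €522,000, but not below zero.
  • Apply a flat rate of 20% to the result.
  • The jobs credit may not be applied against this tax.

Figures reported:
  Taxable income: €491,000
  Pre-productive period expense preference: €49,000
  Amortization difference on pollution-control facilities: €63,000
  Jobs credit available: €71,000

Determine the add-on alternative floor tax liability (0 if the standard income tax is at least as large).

Alternative floor tax:
  Adjusted income: €491,000 + €49,000 + €63,000 = €603,000
  Exemption: €56,000 − 25% × (€603,000 − €522,000) = €56,000 − €20,250 = €35,750
  Base: €603,000 − €35,750 = €567,250
  €567,250 × 20% = €113,450

Standard income tax:
  €14,000 × 8% = €1,120
  €295,000 × 19% = €56,050
  €182,000 × 29% = €52,780
  → €109,950
  Less jobs credit €71,000 → €38,950

Excess of alternative floor tax over standard income tax: €113,450 − €38,950 = €74,500.

€74,500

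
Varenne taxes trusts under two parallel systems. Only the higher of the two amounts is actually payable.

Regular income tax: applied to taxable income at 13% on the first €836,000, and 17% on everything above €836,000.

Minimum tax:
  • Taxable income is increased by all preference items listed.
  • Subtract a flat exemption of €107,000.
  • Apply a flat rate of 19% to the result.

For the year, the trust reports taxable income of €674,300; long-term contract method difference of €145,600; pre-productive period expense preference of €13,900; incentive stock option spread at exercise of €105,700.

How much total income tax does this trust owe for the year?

€158,175

Minimum tax:
  Adjusted income: €674,300 + €145,600 + €13,900 + €105,700 = €939,500
  Less exemption €107,000 → base €832,500
  €832,500 × 19% = €158,175

Regular income tax:
  €674,300 × 13% = €87,659

€158,175 > €87,659, so the minimum tax is the binding amount.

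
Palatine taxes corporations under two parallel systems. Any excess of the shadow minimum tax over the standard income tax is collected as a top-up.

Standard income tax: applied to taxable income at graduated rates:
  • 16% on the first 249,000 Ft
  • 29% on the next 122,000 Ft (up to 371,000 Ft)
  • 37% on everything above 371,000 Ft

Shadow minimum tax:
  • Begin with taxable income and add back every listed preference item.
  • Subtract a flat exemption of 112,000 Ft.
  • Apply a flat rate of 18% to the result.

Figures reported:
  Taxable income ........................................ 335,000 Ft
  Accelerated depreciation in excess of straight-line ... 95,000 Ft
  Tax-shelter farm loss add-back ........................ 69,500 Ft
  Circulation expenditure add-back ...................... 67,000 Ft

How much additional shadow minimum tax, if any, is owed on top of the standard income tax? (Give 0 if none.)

Standard income tax:
  249,000 Ft × 16% = 39,840 Ft
  86,000 Ft × 29% = 24,940 Ft
  → 64,780 Ft

Shadow minimum tax:
  Adjusted income: 335,000 Ft + 95,000 Ft + 69,500 Ft + 67,000 Ft = 566,500 Ft
  Less exemption 112,000 Ft → base 454,500 Ft
  454,500 Ft × 18% = 81,810 Ft

Excess of shadow minimum tax over standard income tax: 81,810 Ft − 64,780 Ft = 17,030 Ft.

17,030 Ft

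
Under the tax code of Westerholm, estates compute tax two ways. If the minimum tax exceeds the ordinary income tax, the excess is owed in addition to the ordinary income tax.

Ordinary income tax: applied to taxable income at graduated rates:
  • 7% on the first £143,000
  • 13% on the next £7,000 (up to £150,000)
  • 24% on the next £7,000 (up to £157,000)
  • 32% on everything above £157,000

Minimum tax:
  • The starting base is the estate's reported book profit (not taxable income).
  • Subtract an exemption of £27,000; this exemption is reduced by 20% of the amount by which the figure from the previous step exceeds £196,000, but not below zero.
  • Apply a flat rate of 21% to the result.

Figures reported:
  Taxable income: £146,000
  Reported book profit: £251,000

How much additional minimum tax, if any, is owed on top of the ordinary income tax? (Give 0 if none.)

Minimum tax:
  Base (reported book profit): £251,000
  Exemption: £27,000 − 20% × (£251,000 − £196,000) = £27,000 − £11,000 = £16,000
  Base: £251,000 − £16,000 = £235,000
  £235,000 × 21% = £49,350

Ordinary income tax:
  £143,000 × 7% = £10,010
  £3,000 × 13% = £390
  → £10,400

Excess of minimum tax over ordinary income tax: £49,350 − £10,400 = £38,950.

£38,950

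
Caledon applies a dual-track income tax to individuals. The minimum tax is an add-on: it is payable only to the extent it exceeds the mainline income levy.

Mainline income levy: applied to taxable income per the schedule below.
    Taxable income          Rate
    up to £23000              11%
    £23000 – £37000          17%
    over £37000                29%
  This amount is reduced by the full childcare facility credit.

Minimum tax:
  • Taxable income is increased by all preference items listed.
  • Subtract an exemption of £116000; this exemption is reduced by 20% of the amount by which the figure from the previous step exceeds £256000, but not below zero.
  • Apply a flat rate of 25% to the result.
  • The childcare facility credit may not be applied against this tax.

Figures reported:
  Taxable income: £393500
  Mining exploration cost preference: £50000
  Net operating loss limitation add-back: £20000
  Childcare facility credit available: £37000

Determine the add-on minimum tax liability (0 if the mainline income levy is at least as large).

Minimum tax:
  Adjusted income: £393500 + £50000 + £20000 = £463500
  Exemption: £116000 − 20% × (£463500 − £256000) = £116000 − £41500 = £74500
  Base: £463500 − £74500 = £389000
  £389000 × 25% = £97250

Mainline income levy:
  £23000 × 11% = £2530
  £14000 × 17% = £2380
  £356500 × 29% = £103385
  → £108295
  Less childcare facility credit £37000 → £71295

Excess of minimum tax over mainline income levy: £97250 − £71295 = £25955.

£25955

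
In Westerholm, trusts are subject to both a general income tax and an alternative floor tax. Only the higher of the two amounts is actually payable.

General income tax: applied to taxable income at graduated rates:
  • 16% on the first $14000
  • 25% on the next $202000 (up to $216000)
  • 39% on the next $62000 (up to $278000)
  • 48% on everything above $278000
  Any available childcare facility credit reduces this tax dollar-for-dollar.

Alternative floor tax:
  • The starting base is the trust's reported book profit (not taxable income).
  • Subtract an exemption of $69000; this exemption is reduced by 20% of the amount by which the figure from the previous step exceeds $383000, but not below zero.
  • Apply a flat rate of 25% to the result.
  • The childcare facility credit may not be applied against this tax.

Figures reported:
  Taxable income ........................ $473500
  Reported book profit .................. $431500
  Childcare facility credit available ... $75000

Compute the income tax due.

$95760

Alternative floor tax:
  Base (reported book profit): $431500
  Exemption: $69000 − 20% × ($431500 − $383000) = $69000 − $9700 = $59300
  Base: $431500 − $59300 = $372200
  $372200 × 25% = $93050

General income tax:
  $14000 × 16% = $2240
  $202000 × 25% = $50500
  $62000 × 39% = $24180
  $195500 × 48% = $93840
  → $170760
  Less childcare facility credit $75000 → $95760

$95760 > $93050, so the general income tax governs.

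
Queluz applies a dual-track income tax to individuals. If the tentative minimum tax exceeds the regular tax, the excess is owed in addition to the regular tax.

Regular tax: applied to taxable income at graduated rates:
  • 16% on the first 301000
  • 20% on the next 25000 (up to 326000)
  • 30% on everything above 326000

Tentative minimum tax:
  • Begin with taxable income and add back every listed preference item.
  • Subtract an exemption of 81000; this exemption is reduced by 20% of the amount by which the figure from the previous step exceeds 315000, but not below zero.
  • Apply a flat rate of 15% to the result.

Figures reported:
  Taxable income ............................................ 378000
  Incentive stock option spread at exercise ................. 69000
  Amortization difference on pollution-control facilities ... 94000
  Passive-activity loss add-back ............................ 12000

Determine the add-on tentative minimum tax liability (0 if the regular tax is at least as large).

Regular tax:
  301000 × 16% = 48160
  25000 × 20% = 5000
  52000 × 30% = 15600
  → 68760

Tentative minimum tax:
  Adjusted income: 378000 + 69000 + 94000 + 12000 = 553000
  Exemption: 81000 − 20% × (553000 − 315000) = 81000 − 47600 = 33400
  Base: 553000 − 33400 = 519600
  519600 × 15% = 77940

Excess of tentative minimum tax over regular tax: 77940 − 68760 = 9180.

9180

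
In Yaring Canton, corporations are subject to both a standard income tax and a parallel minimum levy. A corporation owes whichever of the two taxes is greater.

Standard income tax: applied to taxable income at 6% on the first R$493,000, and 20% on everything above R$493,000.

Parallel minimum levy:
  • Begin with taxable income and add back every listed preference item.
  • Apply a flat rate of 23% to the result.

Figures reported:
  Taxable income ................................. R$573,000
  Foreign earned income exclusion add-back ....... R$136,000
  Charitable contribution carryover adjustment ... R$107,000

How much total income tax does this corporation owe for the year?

R$187,680

Standard income tax:
  R$493,000 × 6% = R$29,580
  R$80,000 × 20% = R$16,000
  → R$45,580

Parallel minimum levy:
  Adjusted income: R$573,000 + R$136,000 + R$107,000 = R$816,000
  R$816,000 × 23% = R$187,680

R$187,680 > R$45,580, so the parallel minimum levy is the binding amount.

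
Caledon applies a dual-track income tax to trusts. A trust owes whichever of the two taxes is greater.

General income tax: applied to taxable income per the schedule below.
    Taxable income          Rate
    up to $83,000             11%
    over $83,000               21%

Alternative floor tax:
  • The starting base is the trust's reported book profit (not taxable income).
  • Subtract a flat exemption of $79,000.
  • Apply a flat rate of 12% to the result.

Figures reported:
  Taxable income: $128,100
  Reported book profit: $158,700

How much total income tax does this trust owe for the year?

$18,601

Alternative floor tax:
  Base (reported book profit): $158,700
  Less exemption $79,000 → base $79,700
  $79,700 × 12% = $9,564

General income tax:
  $83,000 × 11% = $9,130
  $45,100 × 21% = $9,471
  → $18,601

$18,601 > $9,564, so the general income tax governs.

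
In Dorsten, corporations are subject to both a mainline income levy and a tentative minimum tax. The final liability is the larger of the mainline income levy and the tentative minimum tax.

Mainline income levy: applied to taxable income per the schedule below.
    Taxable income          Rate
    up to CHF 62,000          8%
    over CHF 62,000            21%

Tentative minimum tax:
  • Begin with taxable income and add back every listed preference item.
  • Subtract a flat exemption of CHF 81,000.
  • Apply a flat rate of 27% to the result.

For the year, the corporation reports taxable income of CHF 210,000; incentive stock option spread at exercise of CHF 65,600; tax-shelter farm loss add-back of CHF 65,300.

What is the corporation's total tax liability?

Mainline income levy:
  CHF 62,000 × 8% = CHF 4,960
  CHF 148,000 × 21% = CHF 31,080
  → CHF 36,040

Tentative minimum tax:
  Adjusted income: CHF 210,000 + CHF 65,600 + CHF 65,300 = CHF 340,900
  Less exemption CHF 81,000 → base CHF 259,900
  CHF 259,900 × 27% = CHF 70,173

CHF 70,173 > CHF 36,040, so the tentative minimum tax is the binding amount.

CHF 70,173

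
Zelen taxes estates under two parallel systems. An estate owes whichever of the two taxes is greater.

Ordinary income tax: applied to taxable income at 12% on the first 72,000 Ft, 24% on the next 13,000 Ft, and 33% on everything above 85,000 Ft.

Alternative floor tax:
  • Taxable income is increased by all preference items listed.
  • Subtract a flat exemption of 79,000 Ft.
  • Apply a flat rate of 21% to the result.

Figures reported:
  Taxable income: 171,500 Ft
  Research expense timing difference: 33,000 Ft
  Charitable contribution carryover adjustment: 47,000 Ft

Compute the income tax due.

40,305 Ft

Ordinary income tax:
  72,000 Ft × 12% = 8,640 Ft
  13,000 Ft × 24% = 3,120 Ft
  86,500 Ft × 33% = 28,545 Ft
  → 40,305 Ft

Alternative floor tax:
  Adjusted income: 171,500 Ft + 33,000 Ft + 47,000 Ft = 251,500 Ft
  Less exemption 79,000 Ft → base 172,500 Ft
  172,500 Ft × 21% = 36,225 Ft

40,305 Ft > 36,225 Ft, so the ordinary income tax governs.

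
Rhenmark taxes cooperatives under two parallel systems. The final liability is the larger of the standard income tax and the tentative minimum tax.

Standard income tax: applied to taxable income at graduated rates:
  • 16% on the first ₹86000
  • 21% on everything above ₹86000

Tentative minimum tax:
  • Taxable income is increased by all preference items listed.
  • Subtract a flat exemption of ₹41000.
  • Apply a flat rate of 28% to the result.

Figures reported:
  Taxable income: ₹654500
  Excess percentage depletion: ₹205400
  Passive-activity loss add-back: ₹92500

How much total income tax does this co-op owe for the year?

Tentative minimum tax:
  Adjusted income: ₹654500 + ₹205400 + ₹92500 = ₹952400
  Less exemption ₹41000 → base ₹911400
  ₹911400 × 28% = ₹255192

Standard income tax:
  ₹86000 × 16% = ₹13760
  ₹568500 × 21% = ₹119385
  → ₹133145

₹255192 > ₹133145, so the tentative minimum tax is the binding amount.

₹255192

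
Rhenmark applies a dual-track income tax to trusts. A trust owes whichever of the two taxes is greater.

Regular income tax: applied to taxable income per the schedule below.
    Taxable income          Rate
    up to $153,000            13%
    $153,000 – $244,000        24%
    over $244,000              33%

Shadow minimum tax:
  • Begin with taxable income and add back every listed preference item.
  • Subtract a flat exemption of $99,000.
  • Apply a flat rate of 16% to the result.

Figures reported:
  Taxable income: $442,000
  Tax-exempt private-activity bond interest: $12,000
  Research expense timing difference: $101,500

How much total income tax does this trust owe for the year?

Shadow minimum tax:
  Adjusted income: $442,000 + $12,000 + $101,500 = $555,500
  Less exemption $99,000 → base $456,500
  $456,500 × 16% = $73,040

Regular income tax:
  $153,000 × 13% = $19,890
  $91,000 × 24% = $21,840
  $198,000 × 33% = $65,340
  → $107,070

$107,070 > $73,040, so the regular income tax governs.

$107,070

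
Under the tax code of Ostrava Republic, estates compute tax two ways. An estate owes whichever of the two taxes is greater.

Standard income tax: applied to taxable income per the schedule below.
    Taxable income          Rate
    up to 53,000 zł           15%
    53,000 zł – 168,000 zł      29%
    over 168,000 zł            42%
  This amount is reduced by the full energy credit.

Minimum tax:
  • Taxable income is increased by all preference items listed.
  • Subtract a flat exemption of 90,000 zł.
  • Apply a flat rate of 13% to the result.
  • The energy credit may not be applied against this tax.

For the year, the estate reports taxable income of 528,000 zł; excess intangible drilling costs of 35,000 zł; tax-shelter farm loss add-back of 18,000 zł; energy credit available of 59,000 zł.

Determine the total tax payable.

Minimum tax:
  Adjusted income: 528,000 zł + 35,000 zł + 18,000 zł = 581,000 zł
  Less exemption 90,000 zł → base 491,000 zł
  491,000 zł × 13% = 63,830 zł

Standard income tax:
  53,000 zł × 15% = 7,950 zł
  115,000 zł × 29% = 33,350 zł
  360,000 zł × 42% = 151,200 zł
  → 192,500 zł
  Less energy credit 59,000 zł → 133,500 zł

133,500 zł > 63,830 zł, so the standard income tax governs.

133,500 zł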